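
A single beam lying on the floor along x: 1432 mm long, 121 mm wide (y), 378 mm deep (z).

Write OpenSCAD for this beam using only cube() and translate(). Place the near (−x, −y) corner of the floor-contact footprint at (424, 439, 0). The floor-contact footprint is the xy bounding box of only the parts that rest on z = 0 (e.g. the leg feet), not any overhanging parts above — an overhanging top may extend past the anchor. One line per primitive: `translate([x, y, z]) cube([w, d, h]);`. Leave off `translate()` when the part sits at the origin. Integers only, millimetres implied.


translate([424, 439, 0]) cube([1432, 121, 378]);


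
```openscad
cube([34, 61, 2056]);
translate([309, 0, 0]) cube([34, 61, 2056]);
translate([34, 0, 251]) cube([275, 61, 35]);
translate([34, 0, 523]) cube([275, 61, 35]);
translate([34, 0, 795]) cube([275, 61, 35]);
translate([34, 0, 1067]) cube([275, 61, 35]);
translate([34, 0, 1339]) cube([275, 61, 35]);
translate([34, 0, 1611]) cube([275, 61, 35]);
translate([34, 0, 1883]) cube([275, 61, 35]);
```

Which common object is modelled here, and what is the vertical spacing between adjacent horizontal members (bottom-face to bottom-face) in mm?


A ladder. The rung spacing is 272 mm.

Two tall 34×61 posts with 7 short bars between them — a ladder. Adjacent rungs sit at z = 251 and z = 523, so the spacing is 523 − 251 = 272 mm.


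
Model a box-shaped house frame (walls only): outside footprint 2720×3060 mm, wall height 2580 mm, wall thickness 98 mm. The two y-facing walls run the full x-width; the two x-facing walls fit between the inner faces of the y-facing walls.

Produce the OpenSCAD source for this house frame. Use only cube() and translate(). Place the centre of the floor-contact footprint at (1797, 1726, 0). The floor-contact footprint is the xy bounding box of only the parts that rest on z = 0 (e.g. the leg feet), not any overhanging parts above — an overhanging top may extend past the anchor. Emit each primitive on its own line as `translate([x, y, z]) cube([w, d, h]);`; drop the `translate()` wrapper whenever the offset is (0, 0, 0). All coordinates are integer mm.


translate([437, 196, 0]) cube([2720, 98, 2580]);
translate([437, 3158, 0]) cube([2720, 98, 2580]);
translate([437, 294, 0]) cube([98, 2864, 2580]);
translate([3059, 294, 0]) cube([98, 2864, 2580]);


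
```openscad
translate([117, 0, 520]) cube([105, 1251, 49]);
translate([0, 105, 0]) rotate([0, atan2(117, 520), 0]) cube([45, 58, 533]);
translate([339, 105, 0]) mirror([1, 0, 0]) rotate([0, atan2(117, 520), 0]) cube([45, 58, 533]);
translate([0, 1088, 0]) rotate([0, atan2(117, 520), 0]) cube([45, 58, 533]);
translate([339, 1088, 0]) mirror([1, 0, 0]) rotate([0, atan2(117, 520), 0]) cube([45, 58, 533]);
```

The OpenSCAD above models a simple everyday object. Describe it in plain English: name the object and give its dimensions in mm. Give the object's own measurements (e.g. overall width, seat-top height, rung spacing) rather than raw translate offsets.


A sawhorse. A 105×1251×49 mm beam (x, y, z) sits on two A-frame leg pairs. Each pair is two raked legs of 45×58 mm section (58 mm along y) splaying symmetrically in x. Each leg rises 520 mm vertically over 117 mm of horizontal reach and is 533 mm long along its own axis. Every leg's outer bottom edge rests on the floor and its outer top edge meets a bottom edge of the beam — the left legs (tilting toward +x) meet the beam's −x bottom edge, the right legs (their mirror images, tilting toward −x) meet its +x bottom edge — so the leg tops tuck under the beam, the beam's underside is 520 mm above the floor, and the feet are 339 mm apart outside-to-outside with the beam centred between them. The two leg pairs are set in 105 mm from either end of the beam.


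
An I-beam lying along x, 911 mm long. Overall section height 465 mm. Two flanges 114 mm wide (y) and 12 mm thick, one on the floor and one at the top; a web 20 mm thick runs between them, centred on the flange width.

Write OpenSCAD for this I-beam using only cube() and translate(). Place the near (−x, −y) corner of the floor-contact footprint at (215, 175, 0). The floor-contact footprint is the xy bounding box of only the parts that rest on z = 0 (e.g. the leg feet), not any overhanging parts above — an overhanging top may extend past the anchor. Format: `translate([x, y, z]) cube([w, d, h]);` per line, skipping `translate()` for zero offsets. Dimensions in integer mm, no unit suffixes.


translate([215, 175, 0]) cube([911, 114, 12]);
translate([215, 222, 12]) cube([911, 20, 441]);
translate([215, 175, 453]) cube([911, 114, 12]);


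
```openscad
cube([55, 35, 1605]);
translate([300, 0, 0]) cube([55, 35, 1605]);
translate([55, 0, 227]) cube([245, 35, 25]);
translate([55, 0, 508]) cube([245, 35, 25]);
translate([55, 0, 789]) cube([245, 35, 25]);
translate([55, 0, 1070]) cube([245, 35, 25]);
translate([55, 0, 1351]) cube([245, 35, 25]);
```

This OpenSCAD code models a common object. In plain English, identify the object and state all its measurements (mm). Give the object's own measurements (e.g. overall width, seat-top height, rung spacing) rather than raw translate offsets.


A straight ladder. Two 55×35 mm vertical rails, 1605 mm tall, stand 355 mm apart (outside-to-outside) with their front faces coplanar on the −y side. 5 rungs, each 35 mm deep and 25 mm tall, span between the inner faces of the rails, front faces flush with the rails. The lowest rung's underside is at z = 227 mm and rungs are spaced 281 mm apart (underside to underside).


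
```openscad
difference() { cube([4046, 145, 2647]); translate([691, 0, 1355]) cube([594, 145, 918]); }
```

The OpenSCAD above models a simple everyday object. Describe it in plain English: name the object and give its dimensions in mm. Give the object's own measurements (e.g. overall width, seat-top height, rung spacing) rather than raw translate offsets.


A wall 4046 mm long (x), 145 mm thick (y), 2647 mm tall, with a rectangular window opening cut through it. The opening is 594 mm wide and 918 mm tall; its sill is at z = 1355 mm and its near (−x) edge is 691 mm from the wall's −x end. The opening passes through the full wall thickness.


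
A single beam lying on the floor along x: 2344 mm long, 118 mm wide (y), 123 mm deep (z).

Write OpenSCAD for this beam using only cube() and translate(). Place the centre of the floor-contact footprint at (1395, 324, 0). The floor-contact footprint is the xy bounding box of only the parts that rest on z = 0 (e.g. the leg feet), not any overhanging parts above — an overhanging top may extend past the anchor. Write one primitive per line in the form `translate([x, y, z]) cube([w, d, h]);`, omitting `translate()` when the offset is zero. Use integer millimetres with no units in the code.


translate([223, 265, 0]) cube([2344, 118, 123]);


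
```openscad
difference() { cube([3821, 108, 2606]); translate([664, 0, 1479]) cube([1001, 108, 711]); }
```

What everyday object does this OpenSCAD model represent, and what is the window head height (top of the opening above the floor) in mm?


A wall with a window opening. The window head height is 2190 mm.

A wall with a rectangular opening subtracted — a window. Sill at z = 1479, opening 711 mm tall, so the head is at 1479 + 711 = 2190 mm.


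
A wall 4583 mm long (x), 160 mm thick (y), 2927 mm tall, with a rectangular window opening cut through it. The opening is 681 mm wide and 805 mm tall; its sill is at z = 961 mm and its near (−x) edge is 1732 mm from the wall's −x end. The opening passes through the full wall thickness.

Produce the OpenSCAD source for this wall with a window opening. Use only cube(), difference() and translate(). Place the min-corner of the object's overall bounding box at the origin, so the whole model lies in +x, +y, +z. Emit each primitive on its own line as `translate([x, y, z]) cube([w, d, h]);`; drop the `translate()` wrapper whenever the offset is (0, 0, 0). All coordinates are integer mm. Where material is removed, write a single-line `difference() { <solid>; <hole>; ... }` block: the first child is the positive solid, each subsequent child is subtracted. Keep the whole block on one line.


difference() { cube([4583, 160, 2927]); translate([1732, 0, 961]) cube([681, 160, 805]); }


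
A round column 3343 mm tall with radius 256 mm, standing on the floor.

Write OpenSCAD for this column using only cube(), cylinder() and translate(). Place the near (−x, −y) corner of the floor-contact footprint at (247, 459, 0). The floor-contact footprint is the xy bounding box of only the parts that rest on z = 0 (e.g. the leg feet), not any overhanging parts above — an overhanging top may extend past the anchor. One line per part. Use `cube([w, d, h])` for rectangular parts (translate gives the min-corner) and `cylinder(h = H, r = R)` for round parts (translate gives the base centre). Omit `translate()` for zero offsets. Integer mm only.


translate([503, 715, 0]) cylinder(h = 3343, r = 256);


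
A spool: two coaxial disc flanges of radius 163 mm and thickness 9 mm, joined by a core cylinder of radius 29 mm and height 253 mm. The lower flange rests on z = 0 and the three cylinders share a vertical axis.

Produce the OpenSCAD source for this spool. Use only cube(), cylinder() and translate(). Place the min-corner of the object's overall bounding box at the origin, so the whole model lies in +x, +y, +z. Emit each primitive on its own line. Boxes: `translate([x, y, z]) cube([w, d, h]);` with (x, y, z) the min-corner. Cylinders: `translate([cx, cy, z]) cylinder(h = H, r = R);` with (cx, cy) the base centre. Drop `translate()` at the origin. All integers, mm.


translate([163, 163, 0]) cylinder(h = 9, r = 163);
translate([163, 163, 9]) cylinder(h = 253, r = 29);
translate([163, 163, 262]) cylinder(h = 9, r = 163);


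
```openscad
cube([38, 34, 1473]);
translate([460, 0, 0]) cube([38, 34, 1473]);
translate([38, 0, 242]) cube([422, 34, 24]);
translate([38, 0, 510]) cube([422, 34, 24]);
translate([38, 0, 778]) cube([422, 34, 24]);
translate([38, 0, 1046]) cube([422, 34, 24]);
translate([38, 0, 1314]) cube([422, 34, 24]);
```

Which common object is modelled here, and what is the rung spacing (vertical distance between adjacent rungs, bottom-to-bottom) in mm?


A ladder. The rung spacing is 268 mm.

Two tall 38×34 posts with 5 short bars between them — a ladder. Adjacent rungs sit at z = 242 and z = 510, so the spacing is 510 − 242 = 268 mm.


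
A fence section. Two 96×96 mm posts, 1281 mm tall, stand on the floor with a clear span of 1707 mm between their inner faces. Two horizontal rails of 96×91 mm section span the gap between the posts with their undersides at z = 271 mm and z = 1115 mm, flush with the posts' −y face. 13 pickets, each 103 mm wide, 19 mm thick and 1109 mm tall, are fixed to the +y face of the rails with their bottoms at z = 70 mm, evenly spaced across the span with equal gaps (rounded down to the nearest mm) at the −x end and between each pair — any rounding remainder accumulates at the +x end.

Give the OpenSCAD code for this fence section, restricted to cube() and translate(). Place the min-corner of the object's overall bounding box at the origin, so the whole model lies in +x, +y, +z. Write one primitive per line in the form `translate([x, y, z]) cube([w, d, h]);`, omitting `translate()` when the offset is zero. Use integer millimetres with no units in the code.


cube([96, 96, 1281]);
translate([1803, 0, 0]) cube([96, 96, 1281]);
translate([96, 0, 271]) cube([1707, 96, 91]);
translate([96, 0, 1115]) cube([1707, 96, 91]);
translate([122, 96, 70]) cube([103, 19, 1109]);
translate([251, 96, 70]) cube([103, 19, 1109]);
translate([380, 96, 70]) cube([103, 19, 1109]);
translate([509, 96, 70]) cube([103, 19, 1109]);
translate([638, 96, 70]) cube([103, 19, 1109]);
translate([767, 96, 70]) cube([103, 19, 1109]);
translate([896, 96, 70]) cube([103, 19, 1109]);
translate([1025, 96, 70]) cube([103, 19, 1109]);
translate([1154, 96, 70]) cube([103, 19, 1109]);
translate([1283, 96, 70]) cube([103, 19, 1109]);
translate([1412, 96, 70]) cube([103, 19, 1109]);
translate([1541, 96, 70]) cube([103, 19, 1109]);
translate([1670, 96, 70]) cube([103, 19, 1109]);


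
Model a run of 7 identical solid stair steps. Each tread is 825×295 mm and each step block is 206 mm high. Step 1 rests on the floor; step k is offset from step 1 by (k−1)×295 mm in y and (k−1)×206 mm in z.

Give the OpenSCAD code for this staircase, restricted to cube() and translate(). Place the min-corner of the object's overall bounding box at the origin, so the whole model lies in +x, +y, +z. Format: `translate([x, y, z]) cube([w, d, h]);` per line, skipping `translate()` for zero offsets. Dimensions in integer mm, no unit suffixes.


cube([825, 295, 206]);
translate([0, 295, 206]) cube([825, 295, 206]);
translate([0, 590, 412]) cube([825, 295, 206]);
translate([0, 885, 618]) cube([825, 295, 206]);
translate([0, 1180, 824]) cube([825, 295, 206]);
translate([0, 1475, 1030]) cube([825, 295, 206]);
translate([0, 1770, 1236]) cube([825, 295, 206]);


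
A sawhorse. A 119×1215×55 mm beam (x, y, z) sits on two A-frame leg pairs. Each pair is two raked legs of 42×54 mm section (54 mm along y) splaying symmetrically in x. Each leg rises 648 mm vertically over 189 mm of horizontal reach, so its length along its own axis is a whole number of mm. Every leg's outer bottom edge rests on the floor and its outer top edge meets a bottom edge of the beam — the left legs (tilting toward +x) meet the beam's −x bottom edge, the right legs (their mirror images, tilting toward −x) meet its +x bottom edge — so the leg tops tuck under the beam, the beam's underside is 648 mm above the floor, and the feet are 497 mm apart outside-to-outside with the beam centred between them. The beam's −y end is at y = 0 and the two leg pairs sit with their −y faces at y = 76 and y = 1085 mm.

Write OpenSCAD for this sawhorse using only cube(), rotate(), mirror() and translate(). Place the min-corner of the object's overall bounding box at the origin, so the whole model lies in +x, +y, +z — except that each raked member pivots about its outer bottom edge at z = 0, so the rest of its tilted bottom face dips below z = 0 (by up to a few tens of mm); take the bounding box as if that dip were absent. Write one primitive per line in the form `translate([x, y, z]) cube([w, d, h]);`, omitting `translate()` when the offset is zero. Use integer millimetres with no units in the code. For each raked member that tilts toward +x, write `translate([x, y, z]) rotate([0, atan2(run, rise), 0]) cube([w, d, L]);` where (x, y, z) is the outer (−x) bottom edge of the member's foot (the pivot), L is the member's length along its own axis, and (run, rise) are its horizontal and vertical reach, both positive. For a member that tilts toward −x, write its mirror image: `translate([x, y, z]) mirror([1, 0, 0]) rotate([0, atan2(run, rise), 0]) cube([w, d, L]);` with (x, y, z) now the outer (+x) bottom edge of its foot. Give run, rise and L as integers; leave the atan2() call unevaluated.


translate([189, 0, 648]) cube([119, 1215, 55]);
translate([0, 76, 0]) rotate([0, atan2(189, 648), 0]) cube([42, 54, 675]);
translate([497, 76, 0]) mirror([1, 0, 0]) rotate([0, atan2(189, 648), 0]) cube([42, 54, 675]);
translate([0, 1085, 0]) rotate([0, atan2(189, 648), 0]) cube([42, 54, 675]);
translate([497, 1085, 0]) mirror([1, 0, 0]) rotate([0, atan2(189, 648), 0]) cube([42, 54, 675]);


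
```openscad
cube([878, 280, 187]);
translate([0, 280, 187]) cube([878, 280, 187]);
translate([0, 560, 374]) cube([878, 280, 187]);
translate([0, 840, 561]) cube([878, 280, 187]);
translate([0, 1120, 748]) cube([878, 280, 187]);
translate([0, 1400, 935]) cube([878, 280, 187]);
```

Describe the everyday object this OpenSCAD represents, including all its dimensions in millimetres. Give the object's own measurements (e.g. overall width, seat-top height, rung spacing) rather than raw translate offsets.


A straight staircase of 6 solid steps. Each step is 878 mm wide (x), 280 mm deep (y, the going) and 187 mm tall (the rise). The first step rests on the floor; each subsequent step sits one going further in +y and one rise higher in +z, directly behind and above the previous step with no overlap.


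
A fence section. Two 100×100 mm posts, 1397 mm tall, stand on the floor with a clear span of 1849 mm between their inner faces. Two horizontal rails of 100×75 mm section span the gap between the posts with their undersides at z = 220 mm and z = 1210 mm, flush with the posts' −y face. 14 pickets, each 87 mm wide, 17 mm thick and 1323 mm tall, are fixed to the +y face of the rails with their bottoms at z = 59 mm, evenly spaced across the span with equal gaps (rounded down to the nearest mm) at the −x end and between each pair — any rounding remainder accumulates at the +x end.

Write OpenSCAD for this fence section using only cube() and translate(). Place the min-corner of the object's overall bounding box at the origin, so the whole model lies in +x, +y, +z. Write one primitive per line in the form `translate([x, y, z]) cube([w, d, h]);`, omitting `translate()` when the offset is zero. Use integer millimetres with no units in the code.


cube([100, 100, 1397]);
translate([1949, 0, 0]) cube([100, 100, 1397]);
translate([100, 0, 220]) cube([1849, 100, 75]);
translate([100, 0, 1210]) cube([1849, 100, 75]);
translate([142, 100, 59]) cube([87, 17, 1323]);
translate([271, 100, 59]) cube([87, 17, 1323]);
translate([400, 100, 59]) cube([87, 17, 1323]);
translate([529, 100, 59]) cube([87, 17, 1323]);
translate([658, 100, 59]) cube([87, 17, 1323]);
translate([787, 100, 59]) cube([87, 17, 1323]);
translate([916, 100, 59]) cube([87, 17, 1323]);
translate([1045, 100, 59]) cube([87, 17, 1323]);
translate([1174, 100, 59]) cube([87, 17, 1323]);
translate([1303, 100, 59]) cube([87, 17, 1323]);
translate([1432, 100, 59]) cube([87, 17, 1323]);
translate([1561, 100, 59]) cube([87, 17, 1323]);
translate([1690, 100, 59]) cube([87, 17, 1323]);
translate([1819, 100, 59]) cube([87, 17, 1323]);


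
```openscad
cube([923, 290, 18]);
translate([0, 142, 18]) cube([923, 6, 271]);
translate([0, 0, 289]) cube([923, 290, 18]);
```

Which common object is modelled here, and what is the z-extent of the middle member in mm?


An I-beam. The web height is 271 mm.

Two wide flanges with a thin centred web — an I-beam. Overall 307 mm minus two 18 mm flanges gives a web of 307 − 2·18 = 271 mm.


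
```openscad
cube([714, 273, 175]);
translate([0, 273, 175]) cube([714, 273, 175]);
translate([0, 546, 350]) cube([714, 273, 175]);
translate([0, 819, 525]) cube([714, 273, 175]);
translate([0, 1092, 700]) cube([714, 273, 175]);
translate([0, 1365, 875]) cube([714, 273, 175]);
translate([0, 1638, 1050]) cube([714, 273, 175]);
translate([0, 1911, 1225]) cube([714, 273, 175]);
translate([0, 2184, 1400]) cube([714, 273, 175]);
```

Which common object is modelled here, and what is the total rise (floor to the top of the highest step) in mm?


A staircase. The total rise is 1575 mm.

9 identical blocks, each offset up and back from the previous — a staircase. Each step is 175 mm tall and there are 9 of them, so the total rise is 9 × 175 = 1575 mm.


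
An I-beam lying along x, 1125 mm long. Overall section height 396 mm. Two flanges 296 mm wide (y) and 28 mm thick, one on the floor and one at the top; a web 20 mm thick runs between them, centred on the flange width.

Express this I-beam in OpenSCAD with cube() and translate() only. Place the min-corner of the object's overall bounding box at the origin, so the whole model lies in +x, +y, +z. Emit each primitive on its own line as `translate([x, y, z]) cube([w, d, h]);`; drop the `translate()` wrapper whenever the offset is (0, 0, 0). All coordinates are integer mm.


cube([1125, 296, 28]);
translate([0, 138, 28]) cube([1125, 20, 340]);
translate([0, 0, 368]) cube([1125, 296, 28]);


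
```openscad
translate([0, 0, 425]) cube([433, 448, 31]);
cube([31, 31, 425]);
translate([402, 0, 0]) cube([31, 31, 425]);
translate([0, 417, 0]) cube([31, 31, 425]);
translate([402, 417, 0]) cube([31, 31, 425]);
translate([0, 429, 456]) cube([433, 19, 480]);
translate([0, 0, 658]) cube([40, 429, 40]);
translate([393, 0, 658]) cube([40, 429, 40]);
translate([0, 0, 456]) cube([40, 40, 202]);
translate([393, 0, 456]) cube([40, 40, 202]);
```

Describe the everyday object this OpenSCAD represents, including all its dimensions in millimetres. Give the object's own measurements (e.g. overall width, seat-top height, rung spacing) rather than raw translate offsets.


A chair. The seat is a 433×448×31 mm slab with its top at z = 456 mm, on four 31×31 mm corner legs (flush with the seat edges, standing on z = 0). A flat backrest 19 mm thick, 480 mm tall, spans the full seat width and rises from the seat top along its +y edge, rear face flush with the rear of the seat. Two armrests of 40×40 mm section run along each side from the seat's front edge to the front of the backrest, top faces 242 mm above the seat top and outer faces flush with the seat's x-edges; a 40×40 mm post under the front of each armrest stands on the seat at the front corner.


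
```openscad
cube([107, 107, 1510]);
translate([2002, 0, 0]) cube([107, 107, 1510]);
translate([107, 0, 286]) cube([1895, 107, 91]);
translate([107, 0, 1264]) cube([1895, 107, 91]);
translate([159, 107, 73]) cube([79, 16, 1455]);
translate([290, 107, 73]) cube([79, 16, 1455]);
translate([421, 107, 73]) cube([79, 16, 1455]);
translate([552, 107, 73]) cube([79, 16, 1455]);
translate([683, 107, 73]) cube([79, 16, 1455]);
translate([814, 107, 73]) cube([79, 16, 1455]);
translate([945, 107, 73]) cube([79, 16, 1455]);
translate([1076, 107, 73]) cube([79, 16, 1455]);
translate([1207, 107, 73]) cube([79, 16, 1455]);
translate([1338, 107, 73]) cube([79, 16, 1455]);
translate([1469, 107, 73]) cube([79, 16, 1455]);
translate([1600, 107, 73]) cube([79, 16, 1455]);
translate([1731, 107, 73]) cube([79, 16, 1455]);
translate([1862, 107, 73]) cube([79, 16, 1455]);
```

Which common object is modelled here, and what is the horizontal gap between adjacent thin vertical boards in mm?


A fence section. The picket gap is 52 mm.

Two posts, two rails, 14 pickets — a fence section. Span 1895 mm holds 14 pickets of 79 mm with 15 equal gaps: ⌊(1895 − 14·79) / 15⌋ = 52 mm.


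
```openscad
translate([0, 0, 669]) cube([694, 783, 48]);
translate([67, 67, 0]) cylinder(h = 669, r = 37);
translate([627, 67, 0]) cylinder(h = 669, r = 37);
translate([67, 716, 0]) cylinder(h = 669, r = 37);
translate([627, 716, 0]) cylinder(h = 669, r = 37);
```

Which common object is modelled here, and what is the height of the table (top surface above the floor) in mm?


A table. The table height is 717 mm.

A 694×783×48 slab sits at z = 669 on four Ø74 mm round legs — a table. The top surface is at 669 + 48 = 717 mm.


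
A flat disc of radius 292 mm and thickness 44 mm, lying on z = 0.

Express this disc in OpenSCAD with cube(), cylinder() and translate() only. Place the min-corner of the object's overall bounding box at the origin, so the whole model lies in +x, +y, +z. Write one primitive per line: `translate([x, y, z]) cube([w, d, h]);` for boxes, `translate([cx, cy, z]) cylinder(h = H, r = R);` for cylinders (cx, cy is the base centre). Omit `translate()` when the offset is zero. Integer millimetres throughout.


translate([292, 292, 0]) cylinder(h = 44, r = 292);


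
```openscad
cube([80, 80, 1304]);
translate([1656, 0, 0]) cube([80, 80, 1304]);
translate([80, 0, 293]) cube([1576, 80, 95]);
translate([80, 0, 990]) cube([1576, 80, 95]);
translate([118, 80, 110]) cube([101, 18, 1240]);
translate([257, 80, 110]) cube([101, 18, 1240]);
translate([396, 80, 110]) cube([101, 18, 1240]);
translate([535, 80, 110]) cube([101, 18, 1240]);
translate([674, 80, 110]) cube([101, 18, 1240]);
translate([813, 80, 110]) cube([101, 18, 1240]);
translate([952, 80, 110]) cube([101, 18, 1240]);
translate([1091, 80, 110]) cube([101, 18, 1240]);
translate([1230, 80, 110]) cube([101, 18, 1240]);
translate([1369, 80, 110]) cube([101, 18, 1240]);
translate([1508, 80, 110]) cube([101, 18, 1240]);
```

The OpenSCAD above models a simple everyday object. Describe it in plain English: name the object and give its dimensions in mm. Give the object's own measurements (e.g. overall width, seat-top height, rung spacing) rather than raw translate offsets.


A fence section. Two 80×80 mm posts, 1304 mm tall, stand on the floor with a clear span of 1576 mm between their inner faces. Two horizontal rails of 80×95 mm section span the gap between the posts with their undersides at z = 293 mm and z = 990 mm, flush with the posts' −y face. 11 pickets, each 101 mm wide, 18 mm thick and 1240 mm tall, are fixed to the +y face of the rails with their bottoms at z = 110 mm, spaced across the span with a 38 mm gap after the −x post and between neighbouring pickets, with 47 mm left before the +x post.


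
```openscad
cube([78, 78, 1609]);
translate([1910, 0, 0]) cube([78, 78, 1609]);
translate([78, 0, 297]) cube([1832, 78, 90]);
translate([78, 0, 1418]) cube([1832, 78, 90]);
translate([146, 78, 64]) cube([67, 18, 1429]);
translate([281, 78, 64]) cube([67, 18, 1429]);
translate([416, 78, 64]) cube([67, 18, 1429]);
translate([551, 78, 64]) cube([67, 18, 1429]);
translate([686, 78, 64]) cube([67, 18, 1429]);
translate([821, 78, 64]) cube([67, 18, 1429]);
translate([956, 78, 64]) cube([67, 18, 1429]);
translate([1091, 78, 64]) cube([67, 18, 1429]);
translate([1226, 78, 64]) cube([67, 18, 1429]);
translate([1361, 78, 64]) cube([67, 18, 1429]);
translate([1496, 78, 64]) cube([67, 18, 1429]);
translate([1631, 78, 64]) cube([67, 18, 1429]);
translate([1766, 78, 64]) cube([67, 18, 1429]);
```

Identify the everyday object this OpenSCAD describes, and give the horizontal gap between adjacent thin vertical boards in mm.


A fence section. The picket gap is 68 mm.

Two posts, two rails, 13 pickets — a fence section. Span 1832 mm holds 13 pickets of 67 mm with 14 equal gaps: ⌊(1832 − 13·67) / 14⌋ = 68 mm.


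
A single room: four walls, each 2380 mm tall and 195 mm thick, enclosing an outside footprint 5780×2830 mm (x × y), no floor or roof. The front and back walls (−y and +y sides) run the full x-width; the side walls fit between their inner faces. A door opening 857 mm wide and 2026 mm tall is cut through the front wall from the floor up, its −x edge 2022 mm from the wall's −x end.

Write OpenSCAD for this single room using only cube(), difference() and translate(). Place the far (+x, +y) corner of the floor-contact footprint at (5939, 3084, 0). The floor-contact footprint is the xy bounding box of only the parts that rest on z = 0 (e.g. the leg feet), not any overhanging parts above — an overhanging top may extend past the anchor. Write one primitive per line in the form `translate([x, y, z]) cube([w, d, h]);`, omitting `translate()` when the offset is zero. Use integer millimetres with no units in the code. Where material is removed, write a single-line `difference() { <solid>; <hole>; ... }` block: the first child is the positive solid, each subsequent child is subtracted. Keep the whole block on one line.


difference() { translate([159, 254, 0]) cube([5780, 195, 2380]); translate([2181, 254, 0]) cube([857, 195, 2026]); }
translate([159, 2889, 0]) cube([5780, 195, 2380]);
translate([159, 449, 0]) cube([195, 2440, 2380]);
translate([5744, 449, 0]) cube([195, 2440, 2380]);


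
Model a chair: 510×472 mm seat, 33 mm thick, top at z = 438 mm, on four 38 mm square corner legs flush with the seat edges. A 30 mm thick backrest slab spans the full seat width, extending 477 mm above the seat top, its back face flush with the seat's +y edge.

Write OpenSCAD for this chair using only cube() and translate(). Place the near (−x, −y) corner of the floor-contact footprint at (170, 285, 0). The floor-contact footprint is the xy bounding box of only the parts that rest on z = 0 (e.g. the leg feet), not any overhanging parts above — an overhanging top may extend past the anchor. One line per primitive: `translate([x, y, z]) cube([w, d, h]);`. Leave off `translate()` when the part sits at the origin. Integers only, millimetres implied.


translate([170, 285, 405]) cube([510, 472, 33]);
translate([170, 285, 0]) cube([38, 38, 405]);
translate([642, 285, 0]) cube([38, 38, 405]);
translate([170, 719, 0]) cube([38, 38, 405]);
translate([642, 719, 0]) cube([38, 38, 405]);
translate([170, 727, 438]) cube([510, 30, 477]);


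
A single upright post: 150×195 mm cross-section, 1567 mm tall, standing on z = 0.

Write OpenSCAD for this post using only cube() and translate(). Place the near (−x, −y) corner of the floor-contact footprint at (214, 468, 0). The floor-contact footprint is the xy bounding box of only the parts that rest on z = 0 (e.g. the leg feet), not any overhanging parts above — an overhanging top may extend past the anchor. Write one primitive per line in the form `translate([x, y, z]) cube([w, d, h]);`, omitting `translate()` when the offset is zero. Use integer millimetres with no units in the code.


translate([214, 468, 0]) cube([150, 195, 1567]);


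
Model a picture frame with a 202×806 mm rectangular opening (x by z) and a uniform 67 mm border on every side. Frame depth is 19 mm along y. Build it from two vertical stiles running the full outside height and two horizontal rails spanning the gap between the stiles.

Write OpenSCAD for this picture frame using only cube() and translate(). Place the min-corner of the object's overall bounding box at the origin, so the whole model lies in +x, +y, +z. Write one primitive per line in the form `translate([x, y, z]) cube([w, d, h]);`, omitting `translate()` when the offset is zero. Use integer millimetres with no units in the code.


cube([67, 19, 940]);
translate([269, 0, 0]) cube([67, 19, 940]);
translate([67, 0, 0]) cube([202, 19, 67]);
translate([67, 0, 873]) cube([202, 19, 67]);


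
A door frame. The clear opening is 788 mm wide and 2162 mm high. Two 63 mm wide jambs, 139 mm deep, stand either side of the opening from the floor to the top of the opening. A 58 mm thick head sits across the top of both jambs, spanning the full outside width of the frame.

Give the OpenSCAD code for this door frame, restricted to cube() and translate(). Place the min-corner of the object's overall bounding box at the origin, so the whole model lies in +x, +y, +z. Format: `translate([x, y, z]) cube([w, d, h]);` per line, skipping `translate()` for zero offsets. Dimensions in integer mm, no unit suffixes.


cube([63, 139, 2162]);
translate([851, 0, 0]) cube([63, 139, 2162]);
translate([0, 0, 2162]) cube([914, 139, 58]);


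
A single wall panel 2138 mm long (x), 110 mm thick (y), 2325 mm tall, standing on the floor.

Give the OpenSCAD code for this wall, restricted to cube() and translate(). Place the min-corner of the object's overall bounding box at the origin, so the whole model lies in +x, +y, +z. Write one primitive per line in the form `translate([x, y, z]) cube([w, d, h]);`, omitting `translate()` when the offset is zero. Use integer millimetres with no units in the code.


cube([2138, 110, 2325]);


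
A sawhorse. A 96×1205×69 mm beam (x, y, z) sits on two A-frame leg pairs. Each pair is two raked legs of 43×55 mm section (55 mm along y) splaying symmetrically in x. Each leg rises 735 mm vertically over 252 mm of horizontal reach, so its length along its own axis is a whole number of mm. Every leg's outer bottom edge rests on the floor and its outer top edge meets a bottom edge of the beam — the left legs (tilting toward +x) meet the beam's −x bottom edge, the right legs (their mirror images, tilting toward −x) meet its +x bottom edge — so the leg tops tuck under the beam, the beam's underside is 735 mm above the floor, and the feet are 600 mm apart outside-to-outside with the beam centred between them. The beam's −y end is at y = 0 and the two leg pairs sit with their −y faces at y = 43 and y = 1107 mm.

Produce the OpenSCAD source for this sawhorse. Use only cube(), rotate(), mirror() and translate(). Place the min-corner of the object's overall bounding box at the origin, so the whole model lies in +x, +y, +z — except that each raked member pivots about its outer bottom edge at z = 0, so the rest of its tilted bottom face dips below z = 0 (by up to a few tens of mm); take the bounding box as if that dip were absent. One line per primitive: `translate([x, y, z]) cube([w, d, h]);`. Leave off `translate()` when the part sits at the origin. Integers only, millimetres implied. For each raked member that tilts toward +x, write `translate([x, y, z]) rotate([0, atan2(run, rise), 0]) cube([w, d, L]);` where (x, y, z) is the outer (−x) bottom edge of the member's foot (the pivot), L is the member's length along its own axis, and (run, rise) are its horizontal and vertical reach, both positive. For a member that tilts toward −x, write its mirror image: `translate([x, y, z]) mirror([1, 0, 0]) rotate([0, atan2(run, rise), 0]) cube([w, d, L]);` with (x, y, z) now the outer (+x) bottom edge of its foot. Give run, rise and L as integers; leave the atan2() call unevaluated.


// leg length = √(252² + 735²) = 777
// right-leg outer foot x = 2·252 + 96 = 600
// beam min-corner = (252, 0, 735)
translate([252, 0, 735]) cube([96, 1205, 69]);
translate([0, 43, 0]) rotate([0, atan2(252, 735), 0]) cube([43, 55, 777]);
translate([600, 43, 0]) mirror([1, 0, 0]) rotate([0, atan2(252, 735), 0]) cube([43, 55, 777]);
translate([0, 1107, 0]) rotate([0, atan2(252, 735), 0]) cube([43, 55, 777]);
translate([600, 1107, 0]) mirror([1, 0, 0]) rotate([0, atan2(252, 735), 0]) cube([43, 55, 777]);


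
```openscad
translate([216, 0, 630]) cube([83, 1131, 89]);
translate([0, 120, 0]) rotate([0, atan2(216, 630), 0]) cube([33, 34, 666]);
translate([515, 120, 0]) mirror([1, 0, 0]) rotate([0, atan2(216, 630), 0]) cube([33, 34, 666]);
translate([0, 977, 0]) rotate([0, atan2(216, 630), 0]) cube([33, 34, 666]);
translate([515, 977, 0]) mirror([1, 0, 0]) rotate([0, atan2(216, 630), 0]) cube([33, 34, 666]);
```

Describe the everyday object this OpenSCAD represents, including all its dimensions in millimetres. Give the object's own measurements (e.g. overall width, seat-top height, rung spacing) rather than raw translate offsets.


A sawhorse. A 83×1131×89 mm beam (x, y, z) sits on two A-frame leg pairs. Each pair is two raked legs of 33×34 mm section (34 mm along y) splaying symmetrically in x. Each leg rises 630 mm vertically over 216 mm of horizontal reach and is 666 mm long along its own axis. Every leg's outer bottom edge rests on the floor and its outer top edge meets a bottom edge of the beam — the left legs (tilting toward +x) meet the beam's −x bottom edge, the right legs (their mirror images, tilting toward −x) meet its +x bottom edge — so the leg tops tuck under the beam, the beam's underside is 630 mm above the floor, and the feet are 515 mm apart outside-to-outside with the beam centred between them. The two leg pairs are set in 120 mm from either end of the beam.


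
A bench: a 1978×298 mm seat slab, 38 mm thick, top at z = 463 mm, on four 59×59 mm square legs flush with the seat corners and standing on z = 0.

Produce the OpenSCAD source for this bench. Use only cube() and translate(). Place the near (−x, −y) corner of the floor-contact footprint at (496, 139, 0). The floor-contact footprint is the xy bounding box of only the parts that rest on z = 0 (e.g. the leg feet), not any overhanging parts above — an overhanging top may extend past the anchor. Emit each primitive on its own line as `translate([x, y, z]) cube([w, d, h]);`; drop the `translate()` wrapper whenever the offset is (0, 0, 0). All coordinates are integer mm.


// leg_h = 463 − 38 = 425
translate([496, 139, 425]) cube([1978, 298, 38]);
translate([496, 139, 0]) cube([59, 59, 425]);
translate([496, 378, 0]) cube([59, 59, 425]);
translate([2415, 139, 0]) cube([59, 59, 425]);
translate([2415, 378, 0]) cube([59, 59, 425]);


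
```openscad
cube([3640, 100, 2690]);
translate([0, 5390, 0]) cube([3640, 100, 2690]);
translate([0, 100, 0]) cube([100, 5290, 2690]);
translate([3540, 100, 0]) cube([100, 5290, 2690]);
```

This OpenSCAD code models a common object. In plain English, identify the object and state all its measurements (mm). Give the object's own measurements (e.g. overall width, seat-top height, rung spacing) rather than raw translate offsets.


The wall frame of a small rectangular building: four walls, each 2690 mm tall and 100 mm thick, enclosing a footprint 3640 mm (x) by 5490 mm (y) outside-to-outside, with no floor or roof. The front and back walls (the −y and +y sides) span the full width; the two side walls fit between them.


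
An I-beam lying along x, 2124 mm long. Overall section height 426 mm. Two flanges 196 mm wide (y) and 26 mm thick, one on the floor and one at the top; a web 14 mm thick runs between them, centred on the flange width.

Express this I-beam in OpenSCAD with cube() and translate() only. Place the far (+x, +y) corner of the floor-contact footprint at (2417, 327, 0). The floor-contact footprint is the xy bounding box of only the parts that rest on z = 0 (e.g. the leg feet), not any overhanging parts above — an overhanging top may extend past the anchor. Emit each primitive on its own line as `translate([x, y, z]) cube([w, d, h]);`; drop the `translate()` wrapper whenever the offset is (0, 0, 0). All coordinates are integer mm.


translate([293, 131, 0]) cube([2124, 196, 26]);
translate([293, 222, 26]) cube([2124, 14, 374]);
translate([293, 131, 400]) cube([2124, 196, 26]);


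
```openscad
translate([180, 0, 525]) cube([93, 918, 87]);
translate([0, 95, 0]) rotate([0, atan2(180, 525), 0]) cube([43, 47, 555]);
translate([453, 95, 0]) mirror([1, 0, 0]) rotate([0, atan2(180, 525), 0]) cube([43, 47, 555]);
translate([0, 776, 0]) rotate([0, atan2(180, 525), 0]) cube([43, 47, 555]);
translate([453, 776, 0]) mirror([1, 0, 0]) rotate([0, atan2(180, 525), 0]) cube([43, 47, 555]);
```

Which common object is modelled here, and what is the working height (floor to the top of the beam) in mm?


A sawhorse. The overall height is 612 mm.

A beam across two mirrored pairs of raked legs — a sawhorse. The beam's underside is at z = 525 (matching the legs' vertical rise in atan2(180, 525)) and the beam is 87 mm tall, so its top is at 525 + 87 = 612 mm. The raked legs top out at the beam's underside, so that is the highest point.


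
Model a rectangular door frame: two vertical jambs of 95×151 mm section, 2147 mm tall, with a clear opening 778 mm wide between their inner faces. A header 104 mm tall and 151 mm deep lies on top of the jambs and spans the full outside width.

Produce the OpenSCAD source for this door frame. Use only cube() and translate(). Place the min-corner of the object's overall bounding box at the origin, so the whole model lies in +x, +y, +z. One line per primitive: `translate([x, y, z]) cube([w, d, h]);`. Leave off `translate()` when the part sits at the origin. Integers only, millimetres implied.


cube([95, 151, 2147]);
translate([873, 0, 0]) cube([95, 151, 2147]);
translate([0, 0, 2147]) cube([968, 151, 104]);


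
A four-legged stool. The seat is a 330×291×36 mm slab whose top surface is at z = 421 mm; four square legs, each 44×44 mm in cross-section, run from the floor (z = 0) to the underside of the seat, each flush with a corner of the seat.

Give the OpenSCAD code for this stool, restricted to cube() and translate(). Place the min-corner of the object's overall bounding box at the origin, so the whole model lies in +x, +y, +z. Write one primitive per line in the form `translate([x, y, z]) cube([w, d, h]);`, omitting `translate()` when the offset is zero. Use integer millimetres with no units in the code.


translate([0, 0, 385]) cube([330, 291, 36]);
cube([44, 44, 385]);
translate([286, 0, 0]) cube([44, 44, 385]);
translate([0, 247, 0]) cube([44, 44, 385]);
translate([286, 247, 0]) cube([44, 44, 385]);


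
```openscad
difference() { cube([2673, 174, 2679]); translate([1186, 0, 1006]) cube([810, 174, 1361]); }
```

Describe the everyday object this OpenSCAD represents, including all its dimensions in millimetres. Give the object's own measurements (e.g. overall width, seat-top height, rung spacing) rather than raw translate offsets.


A wall 2673 mm long (x), 174 mm thick (y), 2679 mm tall, with a rectangular window opening cut through it. The opening is 810 mm wide and 1361 mm tall; its sill is at z = 1006 mm and its near (−x) edge is 1186 mm from the wall's −x end. The opening passes through the full wall thickness.
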